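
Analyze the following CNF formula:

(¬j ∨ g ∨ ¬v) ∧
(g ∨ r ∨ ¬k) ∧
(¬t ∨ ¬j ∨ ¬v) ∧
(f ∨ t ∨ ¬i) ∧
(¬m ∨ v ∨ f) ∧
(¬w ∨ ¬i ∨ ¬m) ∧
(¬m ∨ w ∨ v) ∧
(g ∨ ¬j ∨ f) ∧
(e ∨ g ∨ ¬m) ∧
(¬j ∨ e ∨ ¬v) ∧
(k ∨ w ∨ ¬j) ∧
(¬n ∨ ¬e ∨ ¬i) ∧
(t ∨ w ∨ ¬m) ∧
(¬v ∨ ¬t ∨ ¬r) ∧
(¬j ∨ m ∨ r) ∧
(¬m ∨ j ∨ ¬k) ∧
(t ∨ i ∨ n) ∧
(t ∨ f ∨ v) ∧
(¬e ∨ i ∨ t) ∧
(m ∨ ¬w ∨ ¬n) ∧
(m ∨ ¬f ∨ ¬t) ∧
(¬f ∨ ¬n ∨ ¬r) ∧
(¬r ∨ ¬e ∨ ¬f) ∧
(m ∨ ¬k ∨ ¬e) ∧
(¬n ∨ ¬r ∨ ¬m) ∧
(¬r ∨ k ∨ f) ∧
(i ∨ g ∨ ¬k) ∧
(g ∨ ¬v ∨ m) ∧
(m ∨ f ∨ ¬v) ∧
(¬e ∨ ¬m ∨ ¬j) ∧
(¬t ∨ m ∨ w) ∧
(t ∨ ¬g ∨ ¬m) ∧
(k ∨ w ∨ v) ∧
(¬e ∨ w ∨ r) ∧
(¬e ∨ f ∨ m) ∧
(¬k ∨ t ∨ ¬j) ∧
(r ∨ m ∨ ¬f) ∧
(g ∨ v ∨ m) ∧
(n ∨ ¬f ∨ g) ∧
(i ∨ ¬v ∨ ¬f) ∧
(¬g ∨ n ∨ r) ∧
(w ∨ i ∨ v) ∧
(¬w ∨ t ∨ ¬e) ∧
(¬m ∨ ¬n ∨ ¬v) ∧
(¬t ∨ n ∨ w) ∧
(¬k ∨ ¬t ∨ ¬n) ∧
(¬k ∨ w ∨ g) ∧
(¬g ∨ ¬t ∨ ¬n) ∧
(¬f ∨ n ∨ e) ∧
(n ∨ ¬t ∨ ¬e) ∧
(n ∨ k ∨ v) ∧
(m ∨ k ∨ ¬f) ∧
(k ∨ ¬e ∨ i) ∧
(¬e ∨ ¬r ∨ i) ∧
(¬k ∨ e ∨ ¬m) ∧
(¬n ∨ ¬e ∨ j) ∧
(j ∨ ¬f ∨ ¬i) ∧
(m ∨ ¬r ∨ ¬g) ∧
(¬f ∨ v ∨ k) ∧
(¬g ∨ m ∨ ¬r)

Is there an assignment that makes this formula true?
No

No, the formula is not satisfiable.

No assignment of truth values to the variables can make all 60 clauses true simultaneously.

The formula is UNSAT (unsatisfiable).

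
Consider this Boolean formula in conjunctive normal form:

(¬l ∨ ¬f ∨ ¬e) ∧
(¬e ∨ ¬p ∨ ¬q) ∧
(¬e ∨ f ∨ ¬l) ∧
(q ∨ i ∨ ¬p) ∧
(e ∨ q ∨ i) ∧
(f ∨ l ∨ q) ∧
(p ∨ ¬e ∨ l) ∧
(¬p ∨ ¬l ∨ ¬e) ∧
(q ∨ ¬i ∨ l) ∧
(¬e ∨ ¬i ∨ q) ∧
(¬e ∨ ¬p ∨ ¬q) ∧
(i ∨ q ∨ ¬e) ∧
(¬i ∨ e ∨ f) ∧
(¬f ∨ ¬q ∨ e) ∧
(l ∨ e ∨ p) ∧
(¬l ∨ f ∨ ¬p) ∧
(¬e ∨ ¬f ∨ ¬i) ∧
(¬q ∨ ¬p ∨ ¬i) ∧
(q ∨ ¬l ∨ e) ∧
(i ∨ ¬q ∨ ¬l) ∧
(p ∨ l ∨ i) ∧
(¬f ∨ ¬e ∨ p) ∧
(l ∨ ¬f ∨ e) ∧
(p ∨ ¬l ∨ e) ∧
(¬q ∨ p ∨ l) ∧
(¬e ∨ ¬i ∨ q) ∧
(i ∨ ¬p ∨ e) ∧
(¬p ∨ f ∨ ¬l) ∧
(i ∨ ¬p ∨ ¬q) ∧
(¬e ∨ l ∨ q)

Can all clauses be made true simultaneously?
No

No, the formula is not satisfiable.

No assignment of truth values to the variables can make all 30 clauses true simultaneously.

The formula is UNSAT (unsatisfiable).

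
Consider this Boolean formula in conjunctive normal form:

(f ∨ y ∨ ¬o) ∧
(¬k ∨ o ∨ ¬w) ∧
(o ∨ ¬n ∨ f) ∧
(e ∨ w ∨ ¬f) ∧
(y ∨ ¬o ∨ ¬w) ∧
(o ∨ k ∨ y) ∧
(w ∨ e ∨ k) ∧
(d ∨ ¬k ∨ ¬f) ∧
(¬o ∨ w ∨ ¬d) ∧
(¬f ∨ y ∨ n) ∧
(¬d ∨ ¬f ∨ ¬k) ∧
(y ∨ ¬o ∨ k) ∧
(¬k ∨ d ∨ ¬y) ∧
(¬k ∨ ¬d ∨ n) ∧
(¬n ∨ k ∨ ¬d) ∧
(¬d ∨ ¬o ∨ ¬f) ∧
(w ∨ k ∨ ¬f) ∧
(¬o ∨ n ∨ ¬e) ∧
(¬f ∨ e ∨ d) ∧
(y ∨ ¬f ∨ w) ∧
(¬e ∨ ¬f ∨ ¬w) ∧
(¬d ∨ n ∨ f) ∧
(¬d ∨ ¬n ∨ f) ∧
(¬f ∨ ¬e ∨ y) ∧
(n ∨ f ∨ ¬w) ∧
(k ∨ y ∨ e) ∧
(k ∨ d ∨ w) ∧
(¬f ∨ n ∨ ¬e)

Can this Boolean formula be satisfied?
Yes

Yes, the formula is satisfiable.

One satisfying assignment is: f=False, n=False, o=False, e=False, w=False, y=False, d=False, k=True

Verification: With this assignment, all 28 clauses evaluate to true.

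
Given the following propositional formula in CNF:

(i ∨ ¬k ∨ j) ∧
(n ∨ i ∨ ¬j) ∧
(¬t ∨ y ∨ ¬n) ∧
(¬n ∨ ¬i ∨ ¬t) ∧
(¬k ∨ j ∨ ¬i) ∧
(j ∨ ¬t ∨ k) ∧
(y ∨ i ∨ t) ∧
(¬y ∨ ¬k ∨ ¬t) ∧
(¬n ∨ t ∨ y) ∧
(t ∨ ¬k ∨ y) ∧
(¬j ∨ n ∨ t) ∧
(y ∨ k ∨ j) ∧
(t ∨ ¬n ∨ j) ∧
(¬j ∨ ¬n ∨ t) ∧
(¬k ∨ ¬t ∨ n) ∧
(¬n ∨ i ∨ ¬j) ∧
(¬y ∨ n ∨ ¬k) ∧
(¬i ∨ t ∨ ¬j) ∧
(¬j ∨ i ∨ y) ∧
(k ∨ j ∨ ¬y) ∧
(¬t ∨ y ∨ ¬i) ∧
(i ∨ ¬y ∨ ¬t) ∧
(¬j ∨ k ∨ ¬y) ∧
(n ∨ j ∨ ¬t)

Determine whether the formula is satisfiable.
No

No, the formula is not satisfiable.

No assignment of truth values to the variables can make all 24 clauses true simultaneously.

The formula is UNSAT (unsatisfiable).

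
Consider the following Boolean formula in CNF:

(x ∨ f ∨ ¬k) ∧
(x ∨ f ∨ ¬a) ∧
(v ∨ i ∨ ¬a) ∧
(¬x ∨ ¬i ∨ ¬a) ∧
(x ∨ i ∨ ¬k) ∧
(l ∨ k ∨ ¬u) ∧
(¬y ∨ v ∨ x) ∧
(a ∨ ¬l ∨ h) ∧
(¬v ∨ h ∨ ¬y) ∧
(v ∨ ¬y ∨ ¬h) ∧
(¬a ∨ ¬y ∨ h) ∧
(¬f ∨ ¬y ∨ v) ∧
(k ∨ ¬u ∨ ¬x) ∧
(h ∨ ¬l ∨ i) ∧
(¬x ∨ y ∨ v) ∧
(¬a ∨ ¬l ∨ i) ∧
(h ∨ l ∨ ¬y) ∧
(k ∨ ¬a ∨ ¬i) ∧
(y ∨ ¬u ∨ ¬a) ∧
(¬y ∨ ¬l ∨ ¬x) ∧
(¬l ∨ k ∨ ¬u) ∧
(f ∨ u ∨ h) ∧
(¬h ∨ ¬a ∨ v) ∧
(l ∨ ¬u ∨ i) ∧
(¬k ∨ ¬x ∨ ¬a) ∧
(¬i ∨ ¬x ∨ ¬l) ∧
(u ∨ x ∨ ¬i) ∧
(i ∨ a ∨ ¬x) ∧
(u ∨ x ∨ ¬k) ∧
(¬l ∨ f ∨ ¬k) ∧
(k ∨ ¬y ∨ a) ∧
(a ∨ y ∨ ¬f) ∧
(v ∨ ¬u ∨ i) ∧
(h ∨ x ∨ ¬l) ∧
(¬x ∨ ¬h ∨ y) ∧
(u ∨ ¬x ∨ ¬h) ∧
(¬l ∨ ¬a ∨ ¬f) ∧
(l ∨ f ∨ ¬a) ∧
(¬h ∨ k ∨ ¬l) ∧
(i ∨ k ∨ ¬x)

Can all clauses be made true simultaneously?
Yes

Yes, the formula is satisfiable.

One satisfying assignment is: l=False, y=False, i=False, u=False, x=False, h=False, f=True, k=False, a=True, v=True

Verification: With this assignment, all 40 clauses evaluate to true.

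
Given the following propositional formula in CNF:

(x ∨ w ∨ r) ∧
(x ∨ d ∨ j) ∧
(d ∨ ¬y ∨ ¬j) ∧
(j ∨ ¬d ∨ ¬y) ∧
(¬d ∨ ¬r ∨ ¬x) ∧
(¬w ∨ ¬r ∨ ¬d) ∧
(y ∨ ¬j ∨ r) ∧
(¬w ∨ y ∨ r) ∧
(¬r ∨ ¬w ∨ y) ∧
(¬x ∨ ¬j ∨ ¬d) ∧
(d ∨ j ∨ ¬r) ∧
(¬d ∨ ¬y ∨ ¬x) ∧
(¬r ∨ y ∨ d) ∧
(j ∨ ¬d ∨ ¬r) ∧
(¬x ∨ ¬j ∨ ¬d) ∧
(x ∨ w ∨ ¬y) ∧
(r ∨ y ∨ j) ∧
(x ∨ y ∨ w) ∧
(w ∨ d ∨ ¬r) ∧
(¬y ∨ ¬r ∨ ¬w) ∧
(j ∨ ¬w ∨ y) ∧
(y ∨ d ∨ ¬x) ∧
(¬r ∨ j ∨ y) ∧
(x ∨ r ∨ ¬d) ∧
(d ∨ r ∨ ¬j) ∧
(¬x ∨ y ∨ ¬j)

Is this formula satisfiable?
Yes

Yes, the formula is satisfiable.

One satisfying assignment is: x=True, y=True, r=False, w=False, j=False, d=False

Verification: With this assignment, all 26 clauses evaluate to true.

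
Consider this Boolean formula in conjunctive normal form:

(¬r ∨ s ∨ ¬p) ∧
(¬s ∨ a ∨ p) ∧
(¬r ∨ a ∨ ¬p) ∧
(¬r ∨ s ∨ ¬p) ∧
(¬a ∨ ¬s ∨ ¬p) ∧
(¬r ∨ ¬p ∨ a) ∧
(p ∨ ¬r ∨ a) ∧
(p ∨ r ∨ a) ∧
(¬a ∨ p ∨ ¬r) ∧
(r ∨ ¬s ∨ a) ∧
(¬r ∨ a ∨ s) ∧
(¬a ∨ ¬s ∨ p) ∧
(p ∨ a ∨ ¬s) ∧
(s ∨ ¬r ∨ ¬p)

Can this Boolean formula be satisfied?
Yes

Yes, the formula is satisfiable.

One satisfying assignment is: a=False, r=False, p=True, s=False

Verification: With this assignment, all 14 clauses evaluate to true.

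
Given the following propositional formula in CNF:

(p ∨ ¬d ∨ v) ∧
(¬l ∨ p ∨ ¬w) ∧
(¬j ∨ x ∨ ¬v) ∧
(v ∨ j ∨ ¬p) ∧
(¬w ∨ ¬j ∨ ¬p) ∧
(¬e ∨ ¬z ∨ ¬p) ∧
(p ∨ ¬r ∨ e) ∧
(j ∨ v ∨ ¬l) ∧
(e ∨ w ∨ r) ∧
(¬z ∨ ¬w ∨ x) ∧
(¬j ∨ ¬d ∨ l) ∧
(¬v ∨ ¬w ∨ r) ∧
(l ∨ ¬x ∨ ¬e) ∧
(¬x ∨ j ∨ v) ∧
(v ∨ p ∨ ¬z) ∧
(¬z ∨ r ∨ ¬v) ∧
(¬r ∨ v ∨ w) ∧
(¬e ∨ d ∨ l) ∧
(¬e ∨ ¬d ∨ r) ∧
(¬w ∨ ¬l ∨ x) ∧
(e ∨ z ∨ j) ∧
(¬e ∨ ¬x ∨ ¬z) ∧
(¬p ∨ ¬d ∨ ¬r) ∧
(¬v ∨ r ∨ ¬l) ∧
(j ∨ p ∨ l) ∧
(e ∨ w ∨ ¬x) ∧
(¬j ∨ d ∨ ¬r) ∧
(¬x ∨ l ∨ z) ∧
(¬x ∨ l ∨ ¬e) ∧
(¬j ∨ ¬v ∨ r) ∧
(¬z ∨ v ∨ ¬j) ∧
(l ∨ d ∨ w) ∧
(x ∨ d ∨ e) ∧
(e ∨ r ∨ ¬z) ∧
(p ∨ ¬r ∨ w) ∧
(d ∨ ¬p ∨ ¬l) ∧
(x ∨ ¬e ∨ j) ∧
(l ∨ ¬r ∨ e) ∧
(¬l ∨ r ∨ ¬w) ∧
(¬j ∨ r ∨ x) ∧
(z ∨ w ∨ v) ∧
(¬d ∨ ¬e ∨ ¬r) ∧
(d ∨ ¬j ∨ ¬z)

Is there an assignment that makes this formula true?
No

No, the formula is not satisfiable.

No assignment of truth values to the variables can make all 43 clauses true simultaneously.

The formula is UNSAT (unsatisfiable).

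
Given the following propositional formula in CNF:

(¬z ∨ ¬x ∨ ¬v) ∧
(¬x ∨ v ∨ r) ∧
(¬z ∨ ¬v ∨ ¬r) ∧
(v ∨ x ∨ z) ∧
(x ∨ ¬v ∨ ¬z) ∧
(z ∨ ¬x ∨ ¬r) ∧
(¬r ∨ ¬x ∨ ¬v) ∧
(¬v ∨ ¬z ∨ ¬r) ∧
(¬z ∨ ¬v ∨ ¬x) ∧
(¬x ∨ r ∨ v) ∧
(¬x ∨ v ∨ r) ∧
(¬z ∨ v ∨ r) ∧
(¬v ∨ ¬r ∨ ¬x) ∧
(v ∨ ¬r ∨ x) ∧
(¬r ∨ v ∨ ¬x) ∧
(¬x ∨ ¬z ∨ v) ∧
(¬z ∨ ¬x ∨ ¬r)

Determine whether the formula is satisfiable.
Yes

Yes, the formula is satisfiable.

One satisfying assignment is: r=False, v=True, x=False, z=False

Verification: With this assignment, all 17 clauses evaluate to true.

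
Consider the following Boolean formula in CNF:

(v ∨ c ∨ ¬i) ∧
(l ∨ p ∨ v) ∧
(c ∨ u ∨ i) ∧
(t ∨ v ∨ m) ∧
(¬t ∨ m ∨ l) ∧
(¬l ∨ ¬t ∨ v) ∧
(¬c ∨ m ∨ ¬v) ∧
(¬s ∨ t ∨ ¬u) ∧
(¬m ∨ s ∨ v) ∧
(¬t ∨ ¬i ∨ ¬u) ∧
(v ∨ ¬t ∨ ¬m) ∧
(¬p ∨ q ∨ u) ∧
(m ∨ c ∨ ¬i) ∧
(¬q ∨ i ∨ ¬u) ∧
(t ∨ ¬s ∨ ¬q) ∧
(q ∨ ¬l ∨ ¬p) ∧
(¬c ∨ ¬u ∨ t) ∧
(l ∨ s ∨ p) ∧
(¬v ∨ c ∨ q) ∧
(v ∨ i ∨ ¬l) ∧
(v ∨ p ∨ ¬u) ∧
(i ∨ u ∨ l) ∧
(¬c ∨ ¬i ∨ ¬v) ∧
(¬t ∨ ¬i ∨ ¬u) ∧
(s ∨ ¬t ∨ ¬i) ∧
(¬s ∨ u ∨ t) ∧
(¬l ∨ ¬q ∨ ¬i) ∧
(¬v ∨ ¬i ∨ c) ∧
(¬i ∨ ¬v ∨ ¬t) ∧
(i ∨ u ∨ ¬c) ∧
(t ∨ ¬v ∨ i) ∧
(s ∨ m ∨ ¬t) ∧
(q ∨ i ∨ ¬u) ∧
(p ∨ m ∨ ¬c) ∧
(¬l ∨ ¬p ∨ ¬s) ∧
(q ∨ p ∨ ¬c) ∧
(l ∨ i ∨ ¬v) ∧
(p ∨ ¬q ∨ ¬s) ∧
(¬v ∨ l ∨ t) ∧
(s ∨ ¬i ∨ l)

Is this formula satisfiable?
No

No, the formula is not satisfiable.

No assignment of truth values to the variables can make all 40 clauses true simultaneously.

The formula is UNSAT (unsatisfiable).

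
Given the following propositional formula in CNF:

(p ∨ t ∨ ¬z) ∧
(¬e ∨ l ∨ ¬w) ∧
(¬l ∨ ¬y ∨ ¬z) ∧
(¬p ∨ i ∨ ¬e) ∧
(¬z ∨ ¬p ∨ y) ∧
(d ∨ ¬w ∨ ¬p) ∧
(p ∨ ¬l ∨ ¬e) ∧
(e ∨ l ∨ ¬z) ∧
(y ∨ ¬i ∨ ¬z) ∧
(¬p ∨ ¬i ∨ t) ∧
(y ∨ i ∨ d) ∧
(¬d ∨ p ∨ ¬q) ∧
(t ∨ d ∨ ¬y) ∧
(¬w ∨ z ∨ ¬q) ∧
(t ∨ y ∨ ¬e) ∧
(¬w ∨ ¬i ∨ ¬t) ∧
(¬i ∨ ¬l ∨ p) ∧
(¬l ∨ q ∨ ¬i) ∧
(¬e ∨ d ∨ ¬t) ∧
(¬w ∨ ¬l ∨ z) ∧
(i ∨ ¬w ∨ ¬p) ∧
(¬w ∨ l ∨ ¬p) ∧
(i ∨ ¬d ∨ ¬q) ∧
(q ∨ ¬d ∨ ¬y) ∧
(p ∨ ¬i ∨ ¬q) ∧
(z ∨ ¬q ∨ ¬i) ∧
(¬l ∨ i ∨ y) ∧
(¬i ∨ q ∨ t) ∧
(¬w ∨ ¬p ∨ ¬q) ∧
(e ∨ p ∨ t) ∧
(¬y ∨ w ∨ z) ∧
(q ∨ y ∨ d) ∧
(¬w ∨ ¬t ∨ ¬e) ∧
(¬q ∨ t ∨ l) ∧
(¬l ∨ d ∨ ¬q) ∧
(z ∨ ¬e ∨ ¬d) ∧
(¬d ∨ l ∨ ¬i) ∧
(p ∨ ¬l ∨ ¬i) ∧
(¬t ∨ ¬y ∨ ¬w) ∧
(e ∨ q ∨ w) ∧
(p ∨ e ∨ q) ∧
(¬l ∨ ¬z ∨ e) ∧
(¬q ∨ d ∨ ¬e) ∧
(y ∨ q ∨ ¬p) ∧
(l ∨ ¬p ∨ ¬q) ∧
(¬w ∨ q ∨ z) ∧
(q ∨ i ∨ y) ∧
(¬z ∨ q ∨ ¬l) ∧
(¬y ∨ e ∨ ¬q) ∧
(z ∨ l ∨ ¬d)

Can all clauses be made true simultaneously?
No

No, the formula is not satisfiable.

No assignment of truth values to the variables can make all 50 clauses true simultaneously.

The formula is UNSAT (unsatisfiable).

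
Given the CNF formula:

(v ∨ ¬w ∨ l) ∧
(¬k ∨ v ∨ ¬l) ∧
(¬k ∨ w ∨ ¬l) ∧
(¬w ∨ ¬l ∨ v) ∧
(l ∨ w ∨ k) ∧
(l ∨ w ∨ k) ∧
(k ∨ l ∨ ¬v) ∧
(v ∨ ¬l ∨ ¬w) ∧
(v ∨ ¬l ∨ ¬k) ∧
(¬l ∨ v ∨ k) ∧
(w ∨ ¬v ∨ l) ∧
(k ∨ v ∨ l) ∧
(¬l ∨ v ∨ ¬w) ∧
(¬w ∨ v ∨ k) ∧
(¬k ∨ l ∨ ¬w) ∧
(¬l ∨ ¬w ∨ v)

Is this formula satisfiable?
Yes

Yes, the formula is satisfiable.

One satisfying assignment is: l=True, w=False, v=True, k=False

Verification: With this assignment, all 16 clauses evaluate to true.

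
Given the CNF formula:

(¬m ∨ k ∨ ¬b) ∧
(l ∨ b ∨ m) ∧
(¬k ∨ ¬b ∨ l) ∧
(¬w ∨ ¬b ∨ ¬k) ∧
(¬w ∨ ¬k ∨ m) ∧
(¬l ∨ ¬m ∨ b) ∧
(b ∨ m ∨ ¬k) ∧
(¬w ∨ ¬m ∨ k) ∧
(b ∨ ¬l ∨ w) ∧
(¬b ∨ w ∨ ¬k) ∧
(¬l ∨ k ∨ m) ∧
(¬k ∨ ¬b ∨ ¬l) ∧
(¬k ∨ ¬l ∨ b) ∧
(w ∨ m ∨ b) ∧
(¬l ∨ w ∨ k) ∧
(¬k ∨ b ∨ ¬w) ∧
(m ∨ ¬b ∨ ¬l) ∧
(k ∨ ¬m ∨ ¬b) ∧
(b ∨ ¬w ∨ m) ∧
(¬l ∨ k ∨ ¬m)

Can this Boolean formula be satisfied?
Yes

Yes, the formula is satisfiable.

One satisfying assignment is: b=False, m=True, l=False, k=False, w=False

Verification: With this assignment, all 20 clauses evaluate to true.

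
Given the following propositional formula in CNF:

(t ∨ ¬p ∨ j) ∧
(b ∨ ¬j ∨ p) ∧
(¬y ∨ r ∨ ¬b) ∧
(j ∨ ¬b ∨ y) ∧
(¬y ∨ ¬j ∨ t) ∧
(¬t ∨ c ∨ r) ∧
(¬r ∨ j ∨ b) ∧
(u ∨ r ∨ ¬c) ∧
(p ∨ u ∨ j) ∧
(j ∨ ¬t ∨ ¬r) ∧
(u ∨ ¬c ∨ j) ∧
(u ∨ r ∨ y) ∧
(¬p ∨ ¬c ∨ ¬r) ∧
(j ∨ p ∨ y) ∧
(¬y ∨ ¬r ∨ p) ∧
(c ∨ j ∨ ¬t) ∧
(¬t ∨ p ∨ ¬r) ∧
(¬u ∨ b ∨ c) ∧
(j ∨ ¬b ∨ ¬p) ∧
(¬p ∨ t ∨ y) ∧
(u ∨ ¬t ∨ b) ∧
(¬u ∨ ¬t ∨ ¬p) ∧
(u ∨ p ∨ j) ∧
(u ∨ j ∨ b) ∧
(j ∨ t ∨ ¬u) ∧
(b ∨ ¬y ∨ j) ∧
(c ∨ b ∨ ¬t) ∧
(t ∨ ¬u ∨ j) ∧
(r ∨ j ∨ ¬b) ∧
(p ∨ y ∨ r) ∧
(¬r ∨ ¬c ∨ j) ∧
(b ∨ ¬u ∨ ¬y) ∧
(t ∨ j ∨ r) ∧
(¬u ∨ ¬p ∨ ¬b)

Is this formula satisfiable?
Yes

Yes, the formula is satisfiable.

One satisfying assignment is: c=True, b=True, y=False, u=False, r=True, p=False, t=False, j=True

Verification: With this assignment, all 34 clauses evaluate to true.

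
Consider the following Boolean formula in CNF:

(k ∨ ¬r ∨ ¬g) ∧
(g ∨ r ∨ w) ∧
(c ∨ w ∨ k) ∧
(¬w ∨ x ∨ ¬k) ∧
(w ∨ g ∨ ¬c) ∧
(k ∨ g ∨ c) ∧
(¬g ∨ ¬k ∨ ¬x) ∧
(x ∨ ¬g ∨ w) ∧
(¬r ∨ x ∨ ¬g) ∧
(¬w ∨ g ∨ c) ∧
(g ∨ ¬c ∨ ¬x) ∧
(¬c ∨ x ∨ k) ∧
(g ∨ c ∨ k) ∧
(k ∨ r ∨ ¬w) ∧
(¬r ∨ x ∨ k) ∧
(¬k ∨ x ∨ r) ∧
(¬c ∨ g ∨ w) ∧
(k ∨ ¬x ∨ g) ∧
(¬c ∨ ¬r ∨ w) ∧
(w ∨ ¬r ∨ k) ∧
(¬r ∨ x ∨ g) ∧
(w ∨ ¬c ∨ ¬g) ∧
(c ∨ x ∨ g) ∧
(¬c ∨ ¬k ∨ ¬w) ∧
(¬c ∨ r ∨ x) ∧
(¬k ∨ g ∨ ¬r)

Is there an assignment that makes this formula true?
No

No, the formula is not satisfiable.

No assignment of truth values to the variables can make all 26 clauses true simultaneously.

The formula is UNSAT (unsatisfiable).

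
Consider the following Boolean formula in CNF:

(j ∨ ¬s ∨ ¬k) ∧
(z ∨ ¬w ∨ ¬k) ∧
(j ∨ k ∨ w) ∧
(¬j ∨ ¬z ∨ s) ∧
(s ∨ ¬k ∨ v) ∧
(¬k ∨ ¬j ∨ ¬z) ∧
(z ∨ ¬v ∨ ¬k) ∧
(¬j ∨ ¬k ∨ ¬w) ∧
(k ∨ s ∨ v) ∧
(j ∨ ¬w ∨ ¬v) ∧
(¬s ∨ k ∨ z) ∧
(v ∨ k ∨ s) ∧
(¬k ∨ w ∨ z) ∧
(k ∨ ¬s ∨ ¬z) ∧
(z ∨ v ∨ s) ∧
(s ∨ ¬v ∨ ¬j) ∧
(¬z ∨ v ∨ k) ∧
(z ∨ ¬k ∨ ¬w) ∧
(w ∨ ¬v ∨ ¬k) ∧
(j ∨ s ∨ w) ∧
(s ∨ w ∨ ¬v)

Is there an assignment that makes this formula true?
No

No, the formula is not satisfiable.

No assignment of truth values to the variables can make all 21 clauses true simultaneously.

The formula is UNSAT (unsatisfiable).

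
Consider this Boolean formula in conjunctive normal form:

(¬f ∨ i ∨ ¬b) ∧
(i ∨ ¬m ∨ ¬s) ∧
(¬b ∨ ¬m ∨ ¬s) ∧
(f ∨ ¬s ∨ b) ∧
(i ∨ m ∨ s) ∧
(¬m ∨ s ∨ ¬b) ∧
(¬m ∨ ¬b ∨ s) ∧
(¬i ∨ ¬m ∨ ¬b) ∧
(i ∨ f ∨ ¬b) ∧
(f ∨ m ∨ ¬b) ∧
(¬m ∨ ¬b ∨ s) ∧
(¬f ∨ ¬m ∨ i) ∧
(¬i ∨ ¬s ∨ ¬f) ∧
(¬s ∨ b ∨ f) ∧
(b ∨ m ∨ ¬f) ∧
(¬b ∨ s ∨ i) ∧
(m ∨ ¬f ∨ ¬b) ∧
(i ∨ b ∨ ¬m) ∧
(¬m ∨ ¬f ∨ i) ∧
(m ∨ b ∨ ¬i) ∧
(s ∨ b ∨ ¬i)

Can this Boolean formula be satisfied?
No

No, the formula is not satisfiable.

No assignment of truth values to the variables can make all 21 clauses true simultaneously.

The formula is UNSAT (unsatisfiable).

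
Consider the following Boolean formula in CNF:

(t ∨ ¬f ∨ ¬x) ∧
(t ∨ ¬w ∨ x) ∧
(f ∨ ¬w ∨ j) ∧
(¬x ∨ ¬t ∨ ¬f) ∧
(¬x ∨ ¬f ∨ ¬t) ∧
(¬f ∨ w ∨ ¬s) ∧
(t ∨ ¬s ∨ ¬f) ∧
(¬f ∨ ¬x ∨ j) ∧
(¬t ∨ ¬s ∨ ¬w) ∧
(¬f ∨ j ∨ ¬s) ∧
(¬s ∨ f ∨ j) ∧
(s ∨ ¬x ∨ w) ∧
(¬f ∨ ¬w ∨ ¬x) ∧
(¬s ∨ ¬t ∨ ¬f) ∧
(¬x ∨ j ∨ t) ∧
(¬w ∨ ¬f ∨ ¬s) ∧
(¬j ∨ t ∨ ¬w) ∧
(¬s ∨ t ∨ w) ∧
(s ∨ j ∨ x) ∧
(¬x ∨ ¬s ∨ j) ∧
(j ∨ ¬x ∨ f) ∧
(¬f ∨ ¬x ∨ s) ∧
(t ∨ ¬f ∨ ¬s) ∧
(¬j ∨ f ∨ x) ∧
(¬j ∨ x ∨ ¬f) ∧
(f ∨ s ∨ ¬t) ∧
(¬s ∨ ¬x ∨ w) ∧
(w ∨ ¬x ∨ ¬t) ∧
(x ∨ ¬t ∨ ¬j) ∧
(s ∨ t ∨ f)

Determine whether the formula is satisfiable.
No

No, the formula is not satisfiable.

No assignment of truth values to the variables can make all 30 clauses true simultaneously.

The formula is UNSAT (unsatisfiable).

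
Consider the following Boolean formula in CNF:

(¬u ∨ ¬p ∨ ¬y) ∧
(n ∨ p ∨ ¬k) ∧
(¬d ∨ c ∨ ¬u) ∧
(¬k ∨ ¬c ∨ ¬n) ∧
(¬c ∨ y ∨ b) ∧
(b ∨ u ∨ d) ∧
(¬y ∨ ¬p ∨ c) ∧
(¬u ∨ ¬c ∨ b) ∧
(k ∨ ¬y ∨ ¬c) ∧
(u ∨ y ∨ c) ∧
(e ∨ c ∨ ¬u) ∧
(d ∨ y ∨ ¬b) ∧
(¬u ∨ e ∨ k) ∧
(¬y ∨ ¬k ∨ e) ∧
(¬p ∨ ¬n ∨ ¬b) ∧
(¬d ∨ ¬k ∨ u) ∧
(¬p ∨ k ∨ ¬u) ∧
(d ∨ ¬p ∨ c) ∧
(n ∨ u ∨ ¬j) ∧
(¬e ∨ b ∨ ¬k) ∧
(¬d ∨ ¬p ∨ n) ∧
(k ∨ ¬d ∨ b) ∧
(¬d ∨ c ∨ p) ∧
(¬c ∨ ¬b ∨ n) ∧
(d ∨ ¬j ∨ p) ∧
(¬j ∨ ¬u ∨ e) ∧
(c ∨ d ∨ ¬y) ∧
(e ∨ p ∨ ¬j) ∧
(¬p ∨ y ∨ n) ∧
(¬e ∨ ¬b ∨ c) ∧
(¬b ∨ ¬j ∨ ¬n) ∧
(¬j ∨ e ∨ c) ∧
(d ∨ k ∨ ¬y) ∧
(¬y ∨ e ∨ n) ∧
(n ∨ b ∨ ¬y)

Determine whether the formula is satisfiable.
Yes

Yes, the formula is satisfiable.

One satisfying assignment is: k=False, p=False, u=True, e=True, y=False, j=False, c=False, b=False, d=False, n=False

Verification: With this assignment, all 35 clauses evaluate to true.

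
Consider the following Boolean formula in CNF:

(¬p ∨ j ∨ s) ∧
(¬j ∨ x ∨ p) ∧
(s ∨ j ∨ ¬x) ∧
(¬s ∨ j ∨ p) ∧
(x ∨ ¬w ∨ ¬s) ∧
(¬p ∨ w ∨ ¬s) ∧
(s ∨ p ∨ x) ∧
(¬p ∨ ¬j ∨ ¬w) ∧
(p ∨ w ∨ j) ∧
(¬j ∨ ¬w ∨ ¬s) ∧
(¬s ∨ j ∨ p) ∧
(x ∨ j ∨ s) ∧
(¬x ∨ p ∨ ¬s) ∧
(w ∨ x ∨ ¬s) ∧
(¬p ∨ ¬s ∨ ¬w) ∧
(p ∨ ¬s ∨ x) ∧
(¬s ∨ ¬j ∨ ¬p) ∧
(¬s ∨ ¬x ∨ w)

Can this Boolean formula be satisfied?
Yes

Yes, the formula is satisfiable.

One satisfying assignment is: s=False, p=False, x=True, w=False, j=True

Verification: With this assignment, all 18 clauses evaluate to true.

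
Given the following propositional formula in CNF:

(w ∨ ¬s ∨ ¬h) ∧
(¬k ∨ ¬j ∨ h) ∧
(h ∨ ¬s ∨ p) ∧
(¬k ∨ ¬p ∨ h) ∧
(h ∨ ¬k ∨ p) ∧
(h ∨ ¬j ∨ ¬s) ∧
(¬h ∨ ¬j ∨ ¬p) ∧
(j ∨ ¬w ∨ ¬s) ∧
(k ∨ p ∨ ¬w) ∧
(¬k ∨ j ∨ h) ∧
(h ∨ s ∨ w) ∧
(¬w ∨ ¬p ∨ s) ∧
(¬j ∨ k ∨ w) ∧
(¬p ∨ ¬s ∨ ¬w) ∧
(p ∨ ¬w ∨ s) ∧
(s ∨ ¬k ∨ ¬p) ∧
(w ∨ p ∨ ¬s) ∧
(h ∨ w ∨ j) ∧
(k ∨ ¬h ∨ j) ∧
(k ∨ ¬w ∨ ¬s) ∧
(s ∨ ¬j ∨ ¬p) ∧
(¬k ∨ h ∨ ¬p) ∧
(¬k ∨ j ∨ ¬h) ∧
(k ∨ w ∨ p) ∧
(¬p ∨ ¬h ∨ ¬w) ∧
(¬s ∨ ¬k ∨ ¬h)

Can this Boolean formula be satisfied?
Yes

Yes, the formula is satisfiable.

One satisfying assignment is: j=True, p=False, k=True, h=True, w=False, s=False

Verification: With this assignment, all 26 clauses evaluate to true.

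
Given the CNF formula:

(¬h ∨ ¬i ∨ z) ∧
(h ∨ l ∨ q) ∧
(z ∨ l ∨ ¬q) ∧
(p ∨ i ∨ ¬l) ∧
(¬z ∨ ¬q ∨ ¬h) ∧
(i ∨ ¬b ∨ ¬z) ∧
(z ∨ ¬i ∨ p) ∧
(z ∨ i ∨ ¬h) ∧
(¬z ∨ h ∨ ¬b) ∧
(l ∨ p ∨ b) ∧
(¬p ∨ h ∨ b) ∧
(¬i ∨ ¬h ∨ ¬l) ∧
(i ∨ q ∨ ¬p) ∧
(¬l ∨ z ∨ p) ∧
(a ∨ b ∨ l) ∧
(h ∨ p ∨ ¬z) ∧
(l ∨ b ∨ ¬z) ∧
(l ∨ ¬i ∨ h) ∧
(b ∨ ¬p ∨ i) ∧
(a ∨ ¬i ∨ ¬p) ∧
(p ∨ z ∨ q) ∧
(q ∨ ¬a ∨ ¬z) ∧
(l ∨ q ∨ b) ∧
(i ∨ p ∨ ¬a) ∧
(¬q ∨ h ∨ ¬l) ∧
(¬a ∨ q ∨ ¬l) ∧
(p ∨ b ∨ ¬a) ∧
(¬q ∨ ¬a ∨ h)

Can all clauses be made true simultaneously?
Yes

Yes, the formula is satisfiable.

One satisfying assignment is: l=False, b=True, q=False, a=False, z=True, h=True, p=False, i=True

Verification: With this assignment, all 28 clauses evaluate to true.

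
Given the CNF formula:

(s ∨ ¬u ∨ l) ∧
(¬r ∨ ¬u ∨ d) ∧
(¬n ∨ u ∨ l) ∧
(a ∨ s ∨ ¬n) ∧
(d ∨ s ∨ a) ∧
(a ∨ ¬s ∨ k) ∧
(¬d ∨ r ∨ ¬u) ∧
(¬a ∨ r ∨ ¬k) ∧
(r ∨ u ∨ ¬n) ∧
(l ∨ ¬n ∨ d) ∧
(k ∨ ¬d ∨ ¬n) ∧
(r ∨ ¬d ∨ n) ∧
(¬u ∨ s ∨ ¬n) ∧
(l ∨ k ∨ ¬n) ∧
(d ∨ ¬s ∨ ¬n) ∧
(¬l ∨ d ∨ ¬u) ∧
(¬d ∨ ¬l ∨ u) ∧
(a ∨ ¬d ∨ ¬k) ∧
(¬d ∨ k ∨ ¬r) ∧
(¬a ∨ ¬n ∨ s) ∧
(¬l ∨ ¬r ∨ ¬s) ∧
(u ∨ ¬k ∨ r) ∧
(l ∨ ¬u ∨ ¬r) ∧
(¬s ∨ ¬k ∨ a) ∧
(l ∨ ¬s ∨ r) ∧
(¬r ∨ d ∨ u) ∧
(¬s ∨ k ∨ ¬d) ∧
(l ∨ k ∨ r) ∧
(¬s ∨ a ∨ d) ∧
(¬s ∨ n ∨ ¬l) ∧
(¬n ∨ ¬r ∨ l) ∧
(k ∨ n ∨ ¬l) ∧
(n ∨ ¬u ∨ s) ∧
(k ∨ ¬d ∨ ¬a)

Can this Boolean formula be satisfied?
Yes

Yes, the formula is satisfiable.

One satisfying assignment is: u=False, k=True, n=False, l=False, d=True, s=True, a=True, r=True

Verification: With this assignment, all 34 clauses evaluate to true.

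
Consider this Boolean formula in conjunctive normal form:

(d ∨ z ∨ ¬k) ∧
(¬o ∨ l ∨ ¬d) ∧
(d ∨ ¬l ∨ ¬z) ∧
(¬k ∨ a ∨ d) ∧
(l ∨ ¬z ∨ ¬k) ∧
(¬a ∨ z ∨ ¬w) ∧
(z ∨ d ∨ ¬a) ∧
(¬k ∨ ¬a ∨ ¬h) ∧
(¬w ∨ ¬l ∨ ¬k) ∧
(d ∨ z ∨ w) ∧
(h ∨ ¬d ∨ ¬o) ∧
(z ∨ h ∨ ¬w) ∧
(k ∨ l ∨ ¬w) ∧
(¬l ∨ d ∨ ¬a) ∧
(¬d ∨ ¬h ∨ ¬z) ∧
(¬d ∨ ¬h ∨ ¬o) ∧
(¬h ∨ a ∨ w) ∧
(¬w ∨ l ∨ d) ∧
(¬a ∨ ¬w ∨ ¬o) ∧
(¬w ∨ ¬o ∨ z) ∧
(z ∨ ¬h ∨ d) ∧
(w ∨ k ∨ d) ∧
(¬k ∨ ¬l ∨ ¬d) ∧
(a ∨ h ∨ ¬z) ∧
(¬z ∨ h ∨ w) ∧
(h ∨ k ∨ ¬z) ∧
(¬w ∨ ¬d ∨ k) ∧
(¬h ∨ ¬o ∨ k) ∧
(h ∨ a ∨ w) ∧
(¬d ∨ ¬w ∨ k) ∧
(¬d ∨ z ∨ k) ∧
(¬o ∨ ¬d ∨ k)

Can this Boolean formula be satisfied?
Yes

Yes, the formula is satisfiable.

One satisfying assignment is: k=True, w=True, a=False, d=True, o=False, z=False, l=False, h=True

Verification: With this assignment, all 32 clauses evaluate to true.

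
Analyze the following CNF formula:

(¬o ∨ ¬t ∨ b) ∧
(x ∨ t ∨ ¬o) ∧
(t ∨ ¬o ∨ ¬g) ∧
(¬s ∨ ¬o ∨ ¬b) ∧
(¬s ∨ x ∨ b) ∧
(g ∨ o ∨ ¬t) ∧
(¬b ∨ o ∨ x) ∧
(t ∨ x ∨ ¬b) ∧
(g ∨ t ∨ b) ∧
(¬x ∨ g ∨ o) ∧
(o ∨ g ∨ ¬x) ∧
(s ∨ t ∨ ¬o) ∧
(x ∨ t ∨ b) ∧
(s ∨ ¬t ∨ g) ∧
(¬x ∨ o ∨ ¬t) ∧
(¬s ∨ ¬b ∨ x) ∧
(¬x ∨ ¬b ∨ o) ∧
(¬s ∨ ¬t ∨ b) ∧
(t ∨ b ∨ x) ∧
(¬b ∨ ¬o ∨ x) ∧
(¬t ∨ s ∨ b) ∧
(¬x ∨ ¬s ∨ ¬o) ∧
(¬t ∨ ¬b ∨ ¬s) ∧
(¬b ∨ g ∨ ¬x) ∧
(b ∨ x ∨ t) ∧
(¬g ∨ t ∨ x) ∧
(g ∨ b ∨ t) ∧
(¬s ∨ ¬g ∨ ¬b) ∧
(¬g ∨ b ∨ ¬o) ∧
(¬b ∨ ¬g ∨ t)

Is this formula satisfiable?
Yes

Yes, the formula is satisfiable.

One satisfying assignment is: x=True, g=True, t=True, b=True, s=False, o=True

Verification: With this assignment, all 30 clauses evaluate to true.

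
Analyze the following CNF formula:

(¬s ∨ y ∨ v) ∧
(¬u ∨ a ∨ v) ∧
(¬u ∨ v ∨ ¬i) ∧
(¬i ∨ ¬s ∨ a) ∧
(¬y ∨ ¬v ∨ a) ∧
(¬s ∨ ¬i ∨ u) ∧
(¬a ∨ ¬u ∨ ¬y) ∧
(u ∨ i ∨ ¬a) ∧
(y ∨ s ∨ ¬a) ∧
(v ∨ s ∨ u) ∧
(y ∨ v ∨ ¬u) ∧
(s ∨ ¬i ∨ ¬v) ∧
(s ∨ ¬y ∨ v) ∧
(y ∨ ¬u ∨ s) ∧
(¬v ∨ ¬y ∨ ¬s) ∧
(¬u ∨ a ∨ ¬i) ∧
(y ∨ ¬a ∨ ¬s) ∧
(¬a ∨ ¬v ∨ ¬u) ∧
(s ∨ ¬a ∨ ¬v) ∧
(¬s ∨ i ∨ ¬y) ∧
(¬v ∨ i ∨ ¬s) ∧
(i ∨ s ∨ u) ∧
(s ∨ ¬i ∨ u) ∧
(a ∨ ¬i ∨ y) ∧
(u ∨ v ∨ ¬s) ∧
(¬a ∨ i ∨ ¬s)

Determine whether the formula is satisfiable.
No

No, the formula is not satisfiable.

No assignment of truth values to the variables can make all 26 clauses true simultaneously.

The formula is UNSAT (unsatisfiable).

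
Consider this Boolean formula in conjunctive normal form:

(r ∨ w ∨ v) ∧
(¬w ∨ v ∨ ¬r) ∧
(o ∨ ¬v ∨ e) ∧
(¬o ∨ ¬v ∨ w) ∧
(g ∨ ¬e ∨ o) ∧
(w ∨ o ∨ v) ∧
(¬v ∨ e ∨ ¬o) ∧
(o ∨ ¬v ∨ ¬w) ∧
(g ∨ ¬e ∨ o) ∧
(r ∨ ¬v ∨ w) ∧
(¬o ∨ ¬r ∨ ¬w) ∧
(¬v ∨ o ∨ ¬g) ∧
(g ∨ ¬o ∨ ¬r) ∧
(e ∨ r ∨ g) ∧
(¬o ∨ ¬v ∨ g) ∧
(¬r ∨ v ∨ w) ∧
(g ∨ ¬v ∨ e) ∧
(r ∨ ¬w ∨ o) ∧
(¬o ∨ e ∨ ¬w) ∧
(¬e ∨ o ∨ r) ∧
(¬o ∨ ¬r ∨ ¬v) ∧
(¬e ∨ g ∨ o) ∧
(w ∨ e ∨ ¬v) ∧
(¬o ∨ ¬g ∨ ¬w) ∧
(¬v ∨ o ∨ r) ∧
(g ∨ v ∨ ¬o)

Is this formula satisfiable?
No

No, the formula is not satisfiable.

No assignment of truth values to the variables can make all 26 clauses true simultaneously.

The formula is UNSAT (unsatisfiable).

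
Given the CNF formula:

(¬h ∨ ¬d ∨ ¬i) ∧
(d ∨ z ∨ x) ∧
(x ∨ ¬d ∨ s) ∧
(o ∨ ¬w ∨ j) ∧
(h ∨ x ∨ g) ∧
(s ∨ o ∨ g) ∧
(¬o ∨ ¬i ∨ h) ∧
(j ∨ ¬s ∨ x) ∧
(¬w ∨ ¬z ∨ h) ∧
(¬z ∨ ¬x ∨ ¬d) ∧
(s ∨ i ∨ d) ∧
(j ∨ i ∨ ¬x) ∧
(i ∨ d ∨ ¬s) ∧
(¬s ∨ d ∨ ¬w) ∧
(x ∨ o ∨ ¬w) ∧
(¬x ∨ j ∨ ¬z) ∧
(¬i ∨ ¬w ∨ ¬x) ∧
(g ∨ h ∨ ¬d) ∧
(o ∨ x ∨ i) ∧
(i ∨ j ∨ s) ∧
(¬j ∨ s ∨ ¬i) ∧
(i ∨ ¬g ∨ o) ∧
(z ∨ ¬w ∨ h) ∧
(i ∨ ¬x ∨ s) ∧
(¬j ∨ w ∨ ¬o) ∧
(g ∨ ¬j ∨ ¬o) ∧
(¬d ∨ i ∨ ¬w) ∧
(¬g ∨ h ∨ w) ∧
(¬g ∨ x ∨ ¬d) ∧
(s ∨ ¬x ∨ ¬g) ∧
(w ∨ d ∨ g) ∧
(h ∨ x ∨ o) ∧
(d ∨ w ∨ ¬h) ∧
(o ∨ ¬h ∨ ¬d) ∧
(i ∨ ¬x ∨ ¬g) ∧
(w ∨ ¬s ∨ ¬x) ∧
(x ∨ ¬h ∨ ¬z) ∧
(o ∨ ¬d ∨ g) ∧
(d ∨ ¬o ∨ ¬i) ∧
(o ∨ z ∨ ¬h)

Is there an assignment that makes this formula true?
No

No, the formula is not satisfiable.

No assignment of truth values to the variables can make all 40 clauses true simultaneously.

The formula is UNSAT (unsatisfiable).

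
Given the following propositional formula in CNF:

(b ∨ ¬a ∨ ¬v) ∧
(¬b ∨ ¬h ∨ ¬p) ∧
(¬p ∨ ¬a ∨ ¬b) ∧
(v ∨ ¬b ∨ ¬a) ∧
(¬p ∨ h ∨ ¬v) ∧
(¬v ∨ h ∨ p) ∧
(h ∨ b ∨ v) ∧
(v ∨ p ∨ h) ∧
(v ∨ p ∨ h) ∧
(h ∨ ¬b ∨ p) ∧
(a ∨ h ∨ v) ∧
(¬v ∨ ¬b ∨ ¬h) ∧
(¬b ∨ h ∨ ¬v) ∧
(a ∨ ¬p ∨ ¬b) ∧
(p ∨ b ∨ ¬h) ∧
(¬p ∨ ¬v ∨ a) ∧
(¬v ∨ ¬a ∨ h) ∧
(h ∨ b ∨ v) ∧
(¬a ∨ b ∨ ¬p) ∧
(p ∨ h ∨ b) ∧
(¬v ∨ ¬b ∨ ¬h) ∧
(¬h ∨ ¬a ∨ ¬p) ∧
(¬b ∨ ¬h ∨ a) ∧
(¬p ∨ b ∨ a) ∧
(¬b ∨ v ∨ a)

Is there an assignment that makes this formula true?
No

No, the formula is not satisfiable.

No assignment of truth values to the variables can make all 25 clauses true simultaneously.

The formula is UNSAT (unsatisfiable).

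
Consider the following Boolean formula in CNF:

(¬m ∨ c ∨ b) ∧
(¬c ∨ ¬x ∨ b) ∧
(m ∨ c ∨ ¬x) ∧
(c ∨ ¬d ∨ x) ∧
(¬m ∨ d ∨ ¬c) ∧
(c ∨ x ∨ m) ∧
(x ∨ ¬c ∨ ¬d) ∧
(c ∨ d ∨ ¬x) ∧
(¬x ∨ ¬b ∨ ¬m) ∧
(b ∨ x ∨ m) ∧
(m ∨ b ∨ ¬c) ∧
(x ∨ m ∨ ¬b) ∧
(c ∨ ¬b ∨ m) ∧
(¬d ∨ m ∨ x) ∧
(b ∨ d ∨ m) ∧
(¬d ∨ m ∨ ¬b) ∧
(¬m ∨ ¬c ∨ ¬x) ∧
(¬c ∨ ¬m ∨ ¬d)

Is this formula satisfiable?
Yes

Yes, the formula is satisfiable.

One satisfying assignment is: x=False, b=True, d=False, m=True, c=False

Verification: With this assignment, all 18 clauses evaluate to true.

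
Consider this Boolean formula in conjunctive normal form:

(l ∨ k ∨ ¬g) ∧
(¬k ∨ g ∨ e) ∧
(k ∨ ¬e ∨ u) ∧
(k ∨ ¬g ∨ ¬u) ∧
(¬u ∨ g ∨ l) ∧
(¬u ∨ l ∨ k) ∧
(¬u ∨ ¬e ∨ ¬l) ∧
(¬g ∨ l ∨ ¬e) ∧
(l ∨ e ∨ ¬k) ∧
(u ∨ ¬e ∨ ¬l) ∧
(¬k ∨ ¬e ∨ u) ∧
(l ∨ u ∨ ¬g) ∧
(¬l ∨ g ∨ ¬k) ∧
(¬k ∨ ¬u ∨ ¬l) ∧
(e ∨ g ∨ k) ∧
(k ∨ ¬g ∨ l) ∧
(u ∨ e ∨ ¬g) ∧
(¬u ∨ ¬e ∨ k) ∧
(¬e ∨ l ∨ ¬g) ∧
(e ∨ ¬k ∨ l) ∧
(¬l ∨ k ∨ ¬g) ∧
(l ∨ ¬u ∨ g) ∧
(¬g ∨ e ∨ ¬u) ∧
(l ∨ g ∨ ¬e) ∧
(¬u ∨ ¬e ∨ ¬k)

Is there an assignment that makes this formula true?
No

No, the formula is not satisfiable.

No assignment of truth values to the variables can make all 25 clauses true simultaneously.

The formula is UNSAT (unsatisfiable).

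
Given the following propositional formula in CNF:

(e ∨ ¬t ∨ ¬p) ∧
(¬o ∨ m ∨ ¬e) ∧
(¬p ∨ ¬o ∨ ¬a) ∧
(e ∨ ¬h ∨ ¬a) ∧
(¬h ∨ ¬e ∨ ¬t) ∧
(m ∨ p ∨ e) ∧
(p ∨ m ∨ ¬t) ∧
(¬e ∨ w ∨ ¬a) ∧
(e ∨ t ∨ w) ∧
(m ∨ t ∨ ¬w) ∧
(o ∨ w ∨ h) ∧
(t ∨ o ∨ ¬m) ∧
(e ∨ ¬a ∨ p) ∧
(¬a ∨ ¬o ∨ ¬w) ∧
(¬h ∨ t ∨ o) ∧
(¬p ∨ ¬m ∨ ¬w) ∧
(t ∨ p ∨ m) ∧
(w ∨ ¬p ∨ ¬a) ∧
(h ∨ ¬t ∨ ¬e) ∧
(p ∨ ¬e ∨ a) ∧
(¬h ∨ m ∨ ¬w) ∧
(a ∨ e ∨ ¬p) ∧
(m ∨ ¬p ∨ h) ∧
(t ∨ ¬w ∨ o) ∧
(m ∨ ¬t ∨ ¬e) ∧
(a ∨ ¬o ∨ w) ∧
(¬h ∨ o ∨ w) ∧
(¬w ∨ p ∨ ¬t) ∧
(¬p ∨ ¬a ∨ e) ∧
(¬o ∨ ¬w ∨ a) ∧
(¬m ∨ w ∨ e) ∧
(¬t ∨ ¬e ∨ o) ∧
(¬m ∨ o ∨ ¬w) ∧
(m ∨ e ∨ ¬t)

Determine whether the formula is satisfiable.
No

No, the formula is not satisfiable.

No assignment of truth values to the variables can make all 34 clauses true simultaneously.

The formula is UNSAT (unsatisfiable).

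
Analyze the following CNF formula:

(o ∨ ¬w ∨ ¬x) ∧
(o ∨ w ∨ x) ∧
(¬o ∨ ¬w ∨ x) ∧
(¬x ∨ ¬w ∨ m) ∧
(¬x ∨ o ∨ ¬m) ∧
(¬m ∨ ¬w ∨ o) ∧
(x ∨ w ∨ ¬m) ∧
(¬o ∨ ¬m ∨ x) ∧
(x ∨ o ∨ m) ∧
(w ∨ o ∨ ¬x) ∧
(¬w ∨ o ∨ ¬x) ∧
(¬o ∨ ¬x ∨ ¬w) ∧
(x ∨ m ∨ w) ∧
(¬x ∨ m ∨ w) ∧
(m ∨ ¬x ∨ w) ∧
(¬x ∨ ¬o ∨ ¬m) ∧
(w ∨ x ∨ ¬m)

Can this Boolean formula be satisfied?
No

No, the formula is not satisfiable.

No assignment of truth values to the variables can make all 17 clauses true simultaneously.

The formula is UNSAT (unsatisfiable).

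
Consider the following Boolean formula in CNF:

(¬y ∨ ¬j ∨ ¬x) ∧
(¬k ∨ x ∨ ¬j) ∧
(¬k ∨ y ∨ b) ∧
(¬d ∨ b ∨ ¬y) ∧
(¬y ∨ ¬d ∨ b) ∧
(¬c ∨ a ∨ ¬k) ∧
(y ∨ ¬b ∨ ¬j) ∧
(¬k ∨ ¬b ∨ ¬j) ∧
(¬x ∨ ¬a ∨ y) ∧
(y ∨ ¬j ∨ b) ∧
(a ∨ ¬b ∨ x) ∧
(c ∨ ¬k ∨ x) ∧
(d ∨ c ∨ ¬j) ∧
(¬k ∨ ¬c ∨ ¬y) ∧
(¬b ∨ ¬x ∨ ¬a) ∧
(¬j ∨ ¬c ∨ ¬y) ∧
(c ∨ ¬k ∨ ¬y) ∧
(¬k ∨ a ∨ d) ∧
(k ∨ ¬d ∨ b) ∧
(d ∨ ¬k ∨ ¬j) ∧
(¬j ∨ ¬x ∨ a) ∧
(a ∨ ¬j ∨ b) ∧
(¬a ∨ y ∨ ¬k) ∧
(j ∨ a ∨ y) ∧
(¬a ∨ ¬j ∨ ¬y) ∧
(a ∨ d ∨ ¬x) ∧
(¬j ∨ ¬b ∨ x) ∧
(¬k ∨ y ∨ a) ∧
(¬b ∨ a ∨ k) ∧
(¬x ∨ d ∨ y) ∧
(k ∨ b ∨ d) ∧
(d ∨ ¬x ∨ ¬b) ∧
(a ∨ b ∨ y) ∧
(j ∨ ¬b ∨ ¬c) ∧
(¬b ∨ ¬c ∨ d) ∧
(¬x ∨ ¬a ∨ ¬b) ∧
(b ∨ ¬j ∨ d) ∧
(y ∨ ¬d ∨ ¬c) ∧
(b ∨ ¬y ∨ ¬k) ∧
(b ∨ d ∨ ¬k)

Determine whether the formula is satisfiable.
Yes

Yes, the formula is satisfiable.

One satisfying assignment is: b=True, j=False, a=True, k=False, x=False, c=False, y=True, d=False

Verification: With this assignment, all 40 clauses evaluate to true.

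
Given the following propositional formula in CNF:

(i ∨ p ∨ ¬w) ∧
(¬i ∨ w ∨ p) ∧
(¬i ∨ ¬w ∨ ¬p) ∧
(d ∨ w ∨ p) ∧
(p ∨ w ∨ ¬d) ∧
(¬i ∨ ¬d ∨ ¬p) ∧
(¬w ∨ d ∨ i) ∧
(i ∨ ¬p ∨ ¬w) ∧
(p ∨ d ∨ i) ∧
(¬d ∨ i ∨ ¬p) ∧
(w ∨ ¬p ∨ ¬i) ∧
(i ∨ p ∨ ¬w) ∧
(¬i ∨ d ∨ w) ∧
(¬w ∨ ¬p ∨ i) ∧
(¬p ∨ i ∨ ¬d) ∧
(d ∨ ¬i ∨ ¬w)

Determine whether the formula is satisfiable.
Yes

Yes, the formula is satisfiable.

One satisfying assignment is: d=False, i=False, w=False, p=True

Verification: With this assignment, all 16 clauses evaluate to true.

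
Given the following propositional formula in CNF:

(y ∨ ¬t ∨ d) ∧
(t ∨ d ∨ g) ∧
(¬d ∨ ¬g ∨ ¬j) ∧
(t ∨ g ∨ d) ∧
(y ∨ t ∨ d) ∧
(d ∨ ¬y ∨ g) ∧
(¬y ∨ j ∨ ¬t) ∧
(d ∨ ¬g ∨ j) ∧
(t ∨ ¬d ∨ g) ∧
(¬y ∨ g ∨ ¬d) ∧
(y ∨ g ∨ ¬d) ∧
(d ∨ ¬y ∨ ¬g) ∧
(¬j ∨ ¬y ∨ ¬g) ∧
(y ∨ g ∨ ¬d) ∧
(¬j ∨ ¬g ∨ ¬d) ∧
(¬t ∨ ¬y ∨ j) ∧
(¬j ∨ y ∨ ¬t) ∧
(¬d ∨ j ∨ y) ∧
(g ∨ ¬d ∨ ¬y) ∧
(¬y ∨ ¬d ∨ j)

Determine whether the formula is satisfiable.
No

No, the formula is not satisfiable.

No assignment of truth values to the variables can make all 20 clauses true simultaneously.

The formula is UNSAT (unsatisfiable).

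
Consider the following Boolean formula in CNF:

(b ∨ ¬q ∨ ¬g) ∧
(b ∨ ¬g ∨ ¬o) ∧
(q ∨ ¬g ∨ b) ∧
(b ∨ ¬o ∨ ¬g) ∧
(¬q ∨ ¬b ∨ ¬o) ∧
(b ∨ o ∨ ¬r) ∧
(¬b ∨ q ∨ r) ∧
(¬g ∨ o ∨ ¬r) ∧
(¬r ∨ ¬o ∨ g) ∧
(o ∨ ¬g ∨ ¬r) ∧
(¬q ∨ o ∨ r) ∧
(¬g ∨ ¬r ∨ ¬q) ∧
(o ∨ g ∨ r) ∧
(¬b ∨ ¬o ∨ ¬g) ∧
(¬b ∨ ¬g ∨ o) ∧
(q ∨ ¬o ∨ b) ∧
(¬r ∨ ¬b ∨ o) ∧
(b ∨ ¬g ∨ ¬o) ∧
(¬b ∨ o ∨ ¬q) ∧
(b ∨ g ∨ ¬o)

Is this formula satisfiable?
No

No, the formula is not satisfiable.

No assignment of truth values to the variables can make all 20 clauses true simultaneously.

The formula is UNSAT (unsatisfiable).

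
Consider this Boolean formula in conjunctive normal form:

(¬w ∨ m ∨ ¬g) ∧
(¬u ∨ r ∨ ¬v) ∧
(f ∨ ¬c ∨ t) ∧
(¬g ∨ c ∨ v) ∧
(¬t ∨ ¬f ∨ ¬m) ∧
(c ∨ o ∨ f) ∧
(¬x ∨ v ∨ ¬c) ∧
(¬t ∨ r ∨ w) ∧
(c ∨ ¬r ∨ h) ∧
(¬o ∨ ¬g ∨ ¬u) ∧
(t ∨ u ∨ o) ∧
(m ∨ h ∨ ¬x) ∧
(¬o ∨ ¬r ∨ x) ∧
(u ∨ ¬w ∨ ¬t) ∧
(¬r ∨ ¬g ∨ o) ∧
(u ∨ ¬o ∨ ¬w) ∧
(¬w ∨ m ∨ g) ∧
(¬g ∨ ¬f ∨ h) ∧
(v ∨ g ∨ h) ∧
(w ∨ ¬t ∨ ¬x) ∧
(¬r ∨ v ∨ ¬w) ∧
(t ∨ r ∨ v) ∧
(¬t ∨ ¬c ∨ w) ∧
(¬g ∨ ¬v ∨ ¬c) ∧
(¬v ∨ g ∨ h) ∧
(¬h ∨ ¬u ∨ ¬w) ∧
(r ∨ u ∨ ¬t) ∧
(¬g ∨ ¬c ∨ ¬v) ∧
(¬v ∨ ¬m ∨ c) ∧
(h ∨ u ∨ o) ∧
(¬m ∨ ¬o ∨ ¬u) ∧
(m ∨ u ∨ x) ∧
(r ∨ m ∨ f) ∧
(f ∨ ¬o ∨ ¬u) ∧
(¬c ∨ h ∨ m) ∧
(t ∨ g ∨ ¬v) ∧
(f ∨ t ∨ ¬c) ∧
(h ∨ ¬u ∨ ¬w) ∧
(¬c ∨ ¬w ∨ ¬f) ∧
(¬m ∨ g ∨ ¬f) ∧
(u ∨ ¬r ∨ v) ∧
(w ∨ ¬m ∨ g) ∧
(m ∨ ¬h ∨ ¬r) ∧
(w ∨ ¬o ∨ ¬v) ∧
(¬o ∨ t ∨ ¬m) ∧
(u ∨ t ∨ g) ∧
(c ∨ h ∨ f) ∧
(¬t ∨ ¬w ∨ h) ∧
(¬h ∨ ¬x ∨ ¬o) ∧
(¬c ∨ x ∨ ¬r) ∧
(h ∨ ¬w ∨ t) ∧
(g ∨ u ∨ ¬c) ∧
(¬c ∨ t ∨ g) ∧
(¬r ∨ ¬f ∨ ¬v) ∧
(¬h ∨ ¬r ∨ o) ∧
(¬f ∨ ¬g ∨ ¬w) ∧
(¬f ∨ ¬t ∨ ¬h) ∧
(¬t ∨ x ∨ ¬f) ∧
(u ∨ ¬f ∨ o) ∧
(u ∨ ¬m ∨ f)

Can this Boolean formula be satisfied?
No

No, the formula is not satisfiable.

No assignment of truth values to the variables can make all 60 clauses true simultaneously.

The formula is UNSAT (unsatisfiable).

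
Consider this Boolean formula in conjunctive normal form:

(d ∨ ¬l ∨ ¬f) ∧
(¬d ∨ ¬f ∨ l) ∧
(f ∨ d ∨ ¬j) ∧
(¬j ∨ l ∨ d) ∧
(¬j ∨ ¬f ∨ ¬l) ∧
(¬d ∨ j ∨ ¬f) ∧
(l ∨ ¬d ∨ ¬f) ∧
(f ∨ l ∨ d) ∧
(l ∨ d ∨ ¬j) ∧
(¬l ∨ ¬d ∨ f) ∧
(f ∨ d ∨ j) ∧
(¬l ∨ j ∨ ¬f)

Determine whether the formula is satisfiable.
Yes

Yes, the formula is satisfiable.

One satisfying assignment is: j=False, d=False, l=False, f=True

Verification: With this assignment, all 12 clauses evaluate to true.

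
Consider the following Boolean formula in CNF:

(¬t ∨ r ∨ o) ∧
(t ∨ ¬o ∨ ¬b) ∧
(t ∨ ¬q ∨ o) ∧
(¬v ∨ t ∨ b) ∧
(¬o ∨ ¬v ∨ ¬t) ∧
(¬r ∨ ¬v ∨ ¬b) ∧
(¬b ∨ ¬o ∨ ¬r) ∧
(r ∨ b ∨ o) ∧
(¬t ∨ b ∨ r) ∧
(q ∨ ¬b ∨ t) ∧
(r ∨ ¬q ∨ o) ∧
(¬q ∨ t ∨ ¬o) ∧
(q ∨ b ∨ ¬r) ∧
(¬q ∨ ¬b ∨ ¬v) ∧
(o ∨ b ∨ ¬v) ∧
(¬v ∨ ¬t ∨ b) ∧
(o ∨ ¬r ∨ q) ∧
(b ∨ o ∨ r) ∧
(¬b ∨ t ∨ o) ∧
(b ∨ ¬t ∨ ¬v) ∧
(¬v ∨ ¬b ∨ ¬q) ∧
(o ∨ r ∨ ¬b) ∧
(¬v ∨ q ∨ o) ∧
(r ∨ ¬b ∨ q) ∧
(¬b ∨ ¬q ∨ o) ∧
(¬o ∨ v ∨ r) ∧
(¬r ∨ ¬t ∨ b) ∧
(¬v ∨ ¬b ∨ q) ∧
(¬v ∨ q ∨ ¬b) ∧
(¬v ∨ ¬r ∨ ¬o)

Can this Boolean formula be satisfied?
No

No, the formula is not satisfiable.

No assignment of truth values to the variables can make all 30 clauses true simultaneously.

The formula is UNSAT (unsatisfiable).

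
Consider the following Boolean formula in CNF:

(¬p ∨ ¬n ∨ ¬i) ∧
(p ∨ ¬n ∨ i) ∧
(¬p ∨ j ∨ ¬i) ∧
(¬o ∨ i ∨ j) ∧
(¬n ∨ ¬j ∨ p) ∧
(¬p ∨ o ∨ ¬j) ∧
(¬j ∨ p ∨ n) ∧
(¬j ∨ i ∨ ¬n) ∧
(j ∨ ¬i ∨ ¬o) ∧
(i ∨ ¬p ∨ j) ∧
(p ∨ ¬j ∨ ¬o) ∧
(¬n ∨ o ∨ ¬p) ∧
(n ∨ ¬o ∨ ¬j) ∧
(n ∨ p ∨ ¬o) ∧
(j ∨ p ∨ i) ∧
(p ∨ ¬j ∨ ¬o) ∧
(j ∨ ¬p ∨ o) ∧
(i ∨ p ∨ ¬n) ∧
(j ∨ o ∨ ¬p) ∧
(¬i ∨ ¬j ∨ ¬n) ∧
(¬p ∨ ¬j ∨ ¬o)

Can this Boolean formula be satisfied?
Yes

Yes, the formula is satisfiable.

One satisfying assignment is: p=False, n=False, o=False, i=True, j=False

Verification: With this assignment, all 21 clauses evaluate to true.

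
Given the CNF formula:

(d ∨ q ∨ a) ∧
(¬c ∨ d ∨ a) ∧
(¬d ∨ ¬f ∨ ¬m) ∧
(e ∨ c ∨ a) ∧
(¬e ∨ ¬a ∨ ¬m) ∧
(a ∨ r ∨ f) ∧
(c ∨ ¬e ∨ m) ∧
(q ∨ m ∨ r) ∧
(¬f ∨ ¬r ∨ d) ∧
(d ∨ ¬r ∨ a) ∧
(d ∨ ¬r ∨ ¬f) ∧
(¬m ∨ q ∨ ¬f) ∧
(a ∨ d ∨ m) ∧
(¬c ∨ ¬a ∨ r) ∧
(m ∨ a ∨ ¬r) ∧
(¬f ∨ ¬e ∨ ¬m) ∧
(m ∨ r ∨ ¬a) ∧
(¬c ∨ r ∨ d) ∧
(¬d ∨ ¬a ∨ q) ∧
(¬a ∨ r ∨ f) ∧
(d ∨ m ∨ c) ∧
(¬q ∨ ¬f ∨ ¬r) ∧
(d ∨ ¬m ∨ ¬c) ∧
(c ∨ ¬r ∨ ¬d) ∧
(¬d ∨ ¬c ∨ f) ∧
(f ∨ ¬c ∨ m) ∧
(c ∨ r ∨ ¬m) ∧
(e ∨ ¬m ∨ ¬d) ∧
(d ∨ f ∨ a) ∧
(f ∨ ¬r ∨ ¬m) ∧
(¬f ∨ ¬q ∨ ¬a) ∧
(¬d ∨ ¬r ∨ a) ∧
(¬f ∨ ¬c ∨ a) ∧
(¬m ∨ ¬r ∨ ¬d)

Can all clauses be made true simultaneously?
No

No, the formula is not satisfiable.

No assignment of truth values to the variables can make all 34 clauses true simultaneously.

The formula is UNSAT (unsatisfiable).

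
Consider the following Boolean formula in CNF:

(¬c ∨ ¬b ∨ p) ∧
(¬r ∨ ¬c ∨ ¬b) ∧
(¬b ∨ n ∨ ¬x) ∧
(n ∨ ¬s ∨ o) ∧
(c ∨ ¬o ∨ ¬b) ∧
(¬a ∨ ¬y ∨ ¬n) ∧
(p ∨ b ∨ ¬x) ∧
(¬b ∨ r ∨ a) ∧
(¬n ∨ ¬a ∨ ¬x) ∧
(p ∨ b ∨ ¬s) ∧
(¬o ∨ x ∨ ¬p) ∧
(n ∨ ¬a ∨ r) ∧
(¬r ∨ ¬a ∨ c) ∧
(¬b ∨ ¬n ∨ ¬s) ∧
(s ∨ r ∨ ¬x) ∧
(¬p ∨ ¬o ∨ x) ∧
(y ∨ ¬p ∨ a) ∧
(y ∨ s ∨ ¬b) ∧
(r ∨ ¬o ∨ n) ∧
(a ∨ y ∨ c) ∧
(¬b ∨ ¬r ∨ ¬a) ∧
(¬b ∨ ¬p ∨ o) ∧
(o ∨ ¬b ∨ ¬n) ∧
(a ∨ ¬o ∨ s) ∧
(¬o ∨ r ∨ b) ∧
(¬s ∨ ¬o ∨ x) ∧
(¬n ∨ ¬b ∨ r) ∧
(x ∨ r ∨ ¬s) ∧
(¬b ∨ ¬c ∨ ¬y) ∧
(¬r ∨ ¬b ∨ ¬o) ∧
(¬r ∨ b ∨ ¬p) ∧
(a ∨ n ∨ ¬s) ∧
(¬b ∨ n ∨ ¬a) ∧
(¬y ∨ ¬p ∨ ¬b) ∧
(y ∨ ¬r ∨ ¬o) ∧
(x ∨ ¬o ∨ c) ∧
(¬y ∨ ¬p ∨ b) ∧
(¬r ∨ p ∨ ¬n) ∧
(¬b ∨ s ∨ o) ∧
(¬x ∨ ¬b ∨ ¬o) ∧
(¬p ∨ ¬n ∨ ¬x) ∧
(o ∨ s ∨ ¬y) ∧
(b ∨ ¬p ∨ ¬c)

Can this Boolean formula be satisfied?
Yes

Yes, the formula is satisfiable.

One satisfying assignment is: c=True, y=False, o=False, x=False, p=False, n=False, s=False, a=False, b=False, r=False

Verification: With this assignment, all 43 clauses evaluate to true.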